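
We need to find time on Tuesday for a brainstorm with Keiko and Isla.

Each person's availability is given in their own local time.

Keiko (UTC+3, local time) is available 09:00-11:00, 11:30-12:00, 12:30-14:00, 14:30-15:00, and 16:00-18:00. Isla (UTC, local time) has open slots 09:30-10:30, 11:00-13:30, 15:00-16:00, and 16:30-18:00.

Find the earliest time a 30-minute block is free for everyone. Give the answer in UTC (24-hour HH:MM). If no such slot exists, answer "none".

Keiko → UTC: 06:00–08:00, 08:30–09:00, 09:30–11:00, 11:30–12:00, 13:00–15:00.
Isla → UTC: 09:30–10:30, 11:00–13:30, 15:00–16:00, 16:30–18:00.
Keiko ∩ Isla: 09:30–10:30, 11:30–12:00, 13:00–13:30.
Windows ≥ 30 min: 09:30–10:30, 11:30–12:00, 13:00–13:30.
Earliest such window starts at 09:30.

09:30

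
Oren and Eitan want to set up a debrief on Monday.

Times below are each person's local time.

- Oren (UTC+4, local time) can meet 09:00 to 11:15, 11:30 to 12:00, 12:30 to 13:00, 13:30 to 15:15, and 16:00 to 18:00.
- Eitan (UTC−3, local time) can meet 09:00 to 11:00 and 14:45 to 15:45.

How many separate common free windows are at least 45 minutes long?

Oren → UTC: 05:00–07:15, 07:30–08:00, 08:30–09:00, 09:30–11:15, 12:00–14:00.
Eitan → UTC: 12:00–14:00, 17:45–18:45.
Oren ∩ Eitan: 12:00–14:00.
Windows ≥ 45 min: 12:00–14:00.
That's 1 window.

1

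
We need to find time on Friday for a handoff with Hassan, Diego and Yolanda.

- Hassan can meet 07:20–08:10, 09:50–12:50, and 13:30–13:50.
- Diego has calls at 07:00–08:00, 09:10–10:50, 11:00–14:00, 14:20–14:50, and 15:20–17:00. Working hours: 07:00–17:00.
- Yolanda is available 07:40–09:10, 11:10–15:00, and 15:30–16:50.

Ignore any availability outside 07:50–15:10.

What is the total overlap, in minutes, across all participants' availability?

Diego free within 07:00–17:00: 08:00–09:10, 10:50–11:00, 14:00–14:20, 14:50–15:20.
Hassan ∩ Diego: 08:00–08:10, 10:50–11:00.
Hassan ∩ Diego ∩ Yolanda: 08:00–08:10.
Restricted to 07:50–15:10: 08:00–08:10.
Total common minutes: 10.

10 minutes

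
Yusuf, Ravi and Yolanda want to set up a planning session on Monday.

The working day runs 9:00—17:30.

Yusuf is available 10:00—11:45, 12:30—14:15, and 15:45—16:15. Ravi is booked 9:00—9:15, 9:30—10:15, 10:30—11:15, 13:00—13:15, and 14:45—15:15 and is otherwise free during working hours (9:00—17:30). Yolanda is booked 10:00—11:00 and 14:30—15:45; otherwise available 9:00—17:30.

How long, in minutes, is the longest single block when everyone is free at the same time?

60 minutes

Ravi free within 09:00–17:30: 09:15–09:30, 10:15–10:30, 11:15–13:00, 13:15–14:45, 15:15–17:30.
Yolanda free within 09:00–17:30: 09:00–10:00, 11:00–14:30, 15:45–17:30.
Yusuf ∩ Ravi: 10:15–10:30, 11:15–11:45, 12:30–13:00, 13:15–14:15, 15:45–16:15.
Yusuf ∩ Ravi ∩ Yolanda: 11:15–11:45, 12:30–13:00, 13:15–14:15, 15:45–16:15.
Common window lengths: 30, 30, 60, 30 min; longest is 60.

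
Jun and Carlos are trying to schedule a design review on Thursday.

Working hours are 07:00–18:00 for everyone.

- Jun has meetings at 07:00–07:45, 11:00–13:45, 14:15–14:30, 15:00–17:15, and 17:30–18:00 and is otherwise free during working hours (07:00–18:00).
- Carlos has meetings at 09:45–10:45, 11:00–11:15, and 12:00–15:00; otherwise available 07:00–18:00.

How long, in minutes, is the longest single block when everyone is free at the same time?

Jun free within 07:00–18:00: 07:45–11:00, 13:45–14:15, 14:30–15:00, 17:15–17:30.
Carlos free within 07:00–18:00: 07:00–09:45, 10:45–11:00, 11:15–12:00, 15:00–18:00.
Jun ∩ Carlos: 07:45–09:45, 10:45–11:00, 17:15–17:30.
Common window lengths: 120, 15, 15 min; longest is 120.

120 minutes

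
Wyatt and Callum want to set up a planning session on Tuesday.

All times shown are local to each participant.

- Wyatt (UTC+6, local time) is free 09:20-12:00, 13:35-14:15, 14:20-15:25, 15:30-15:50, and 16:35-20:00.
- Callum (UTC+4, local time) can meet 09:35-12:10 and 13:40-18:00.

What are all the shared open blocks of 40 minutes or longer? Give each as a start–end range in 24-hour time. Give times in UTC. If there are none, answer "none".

Wyatt → UTC: 03:20–06:00, 07:35–08:15, 08:20–09:25, 09:30–09:50, 10:35–14:00.
Callum → UTC: 05:35–08:10, 09:40–14:00.
Wyatt ∩ Callum: 05:35–06:00, 07:35–08:10, 09:40–09:50, 10:35–14:00.
Windows ≥ 40 min: 10:35–14:00.

10:35–14:00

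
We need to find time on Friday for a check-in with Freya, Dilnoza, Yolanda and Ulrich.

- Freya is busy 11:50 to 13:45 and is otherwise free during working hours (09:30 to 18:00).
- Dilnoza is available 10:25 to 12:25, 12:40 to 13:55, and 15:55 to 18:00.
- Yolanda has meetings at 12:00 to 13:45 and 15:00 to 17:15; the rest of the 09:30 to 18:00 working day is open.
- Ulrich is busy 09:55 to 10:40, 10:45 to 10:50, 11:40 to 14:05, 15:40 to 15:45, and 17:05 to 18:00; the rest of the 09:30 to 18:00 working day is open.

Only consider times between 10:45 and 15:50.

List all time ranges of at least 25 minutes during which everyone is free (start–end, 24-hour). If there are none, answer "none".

Freya free within 09:30–18:00: 09:30–11:50, 13:45–18:00.
Yolanda free within 09:30–18:00: 09:30–12:00, 13:45–15:00, 17:15–18:00.
Ulrich free within 09:30–18:00: 09:30–09:55, 10:40–10:45, 10:50–11:40, 14:05–15:40, 15:45–17:05.
Freya ∩ Dilnoza: 10:25–11:50, 13:45–13:55, 15:55–18:00.
Freya ∩ Dilnoza ∩ Yolanda: 10:25–11:50, 13:45–13:55, 17:15–18:00.
Freya ∩ Dilnoza ∩ Yolanda ∩ Ulrich: 10:40–10:45, 10:50–11:40.
Restricted to 10:45–15:50: 10:50–11:40.
Windows ≥ 25 min: 10:50–11:40.

10:50–11:40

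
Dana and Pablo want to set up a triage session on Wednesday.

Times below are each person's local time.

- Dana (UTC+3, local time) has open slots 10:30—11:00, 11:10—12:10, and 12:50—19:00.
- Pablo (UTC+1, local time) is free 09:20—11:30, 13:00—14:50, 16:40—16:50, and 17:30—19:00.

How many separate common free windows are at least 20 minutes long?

Dana → UTC: 07:30–08:00, 08:10–09:10, 09:50–16:00.
Pablo → UTC: 08:20–10:30, 12:00–13:50, 15:40–15:50, 16:30–18:00.
Dana ∩ Pablo: 08:20–09:10, 09:50–10:30, 12:00–13:50, 15:40–15:50.
Windows ≥ 20 min: 08:20–09:10, 09:50–10:30, 12:00–13:50.
That's 3 windows.

3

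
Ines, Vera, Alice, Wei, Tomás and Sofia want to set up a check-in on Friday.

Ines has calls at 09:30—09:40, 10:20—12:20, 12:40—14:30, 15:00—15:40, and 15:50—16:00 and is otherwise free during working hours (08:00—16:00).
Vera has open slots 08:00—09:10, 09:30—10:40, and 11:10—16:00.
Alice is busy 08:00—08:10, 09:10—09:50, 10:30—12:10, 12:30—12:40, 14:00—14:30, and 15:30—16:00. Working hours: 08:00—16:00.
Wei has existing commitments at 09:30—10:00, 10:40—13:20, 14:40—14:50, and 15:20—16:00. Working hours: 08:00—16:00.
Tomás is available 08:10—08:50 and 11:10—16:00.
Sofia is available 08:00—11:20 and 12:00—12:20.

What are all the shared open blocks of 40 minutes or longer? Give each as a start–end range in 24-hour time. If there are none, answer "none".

Ines free within 08:00–16:00: 08:00–09:30, 09:40–10:20, 12:20–12:40, 14:30–15:00, 15:40–15:50.
Alice free within 08:00–16:00: 08:10–09:10, 09:50–10:30, 12:10–12:30, 12:40–14:00, 14:30–15:30.
Wei free within 08:00–16:00: 08:00–09:30, 10:00–10:40, 13:20–14:40, 14:50–15:20.
Ines ∩ Vera: 08:00–09:10, 09:40–10:20, 12:20–12:40, 14:30–15:00, 15:40–15:50.
Ines ∩ Vera ∩ Alice: 08:10–09:10, 09:50–10:20, 12:20–12:30, 14:30–15:00.
Ines ∩ Vera ∩ Alice ∩ Wei: 08:10–09:10, 10:00–10:20, 14:30–14:40, 14:50–15:00.
Ines ∩ Vera ∩ Alice ∩ Wei ∩ Tomás: 08:10–08:50, 14:30–14:40, 14:50–15:00.
Ines ∩ Vera ∩ Alice ∩ Wei ∩ Tomás ∩ Sofia: 08:10–08:50.
Windows ≥ 40 min: 08:10–08:50.

08:10–08:50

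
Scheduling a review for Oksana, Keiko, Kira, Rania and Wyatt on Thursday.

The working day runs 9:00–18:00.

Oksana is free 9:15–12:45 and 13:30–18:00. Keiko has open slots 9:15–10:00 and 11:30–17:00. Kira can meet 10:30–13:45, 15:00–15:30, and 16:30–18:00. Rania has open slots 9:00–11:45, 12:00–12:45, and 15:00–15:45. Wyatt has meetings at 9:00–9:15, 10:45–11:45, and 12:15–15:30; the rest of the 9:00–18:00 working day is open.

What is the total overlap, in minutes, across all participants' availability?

Wyatt free within 09:00–18:00: 09:15–10:45, 11:45–12:15, 15:30–18:00.
Oksana ∩ Keiko: 09:15–10:00, 11:30–12:45, 13:30–17:00.
Oksana ∩ Keiko ∩ Kira: 11:30–12:45, 13:30–13:45, 15:00–15:30, 16:30–17:00.
Oksana ∩ Keiko ∩ Kira ∩ Rania: 11:30–11:45, 12:00–12:45, 15:00–15:30.
Oksana ∩ Keiko ∩ Kira ∩ Rania ∩ Wyatt: 12:00–12:15.
Total common minutes: 15.

15 minutes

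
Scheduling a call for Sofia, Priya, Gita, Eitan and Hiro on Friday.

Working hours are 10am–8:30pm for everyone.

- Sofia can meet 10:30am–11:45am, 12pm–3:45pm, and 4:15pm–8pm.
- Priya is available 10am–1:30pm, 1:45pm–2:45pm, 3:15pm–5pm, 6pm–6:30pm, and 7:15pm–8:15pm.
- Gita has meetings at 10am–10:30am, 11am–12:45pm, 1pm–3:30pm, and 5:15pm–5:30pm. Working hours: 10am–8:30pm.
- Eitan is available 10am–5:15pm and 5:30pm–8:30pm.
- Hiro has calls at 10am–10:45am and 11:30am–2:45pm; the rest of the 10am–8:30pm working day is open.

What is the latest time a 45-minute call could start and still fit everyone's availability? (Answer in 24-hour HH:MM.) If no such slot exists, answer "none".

19:15

Gita free within 10:00–20:30: 10:30–11:00, 12:45–13:00, 15:30–17:15, 17:30–20:30.
Hiro free within 10:00–20:30: 10:45–11:30, 14:45–20:30.
Sofia ∩ Priya: 10:30–11:45, 12:00–13:30, 13:45–14:45, 15:15–15:45, 16:15–17:00, 18:00–18:30, 19:15–20:00.
Sofia ∩ Priya ∩ Gita: 10:30–11:00, 12:45–13:00, 15:30–15:45, 16:15–17:00, 18:00–18:30, 19:15–20:00.
Sofia ∩ Priya ∩ Gita ∩ Eitan: 10:30–11:00, 12:45–13:00, 15:30–15:45, 16:15–17:00, 18:00–18:30, 19:15–20:00.
Sofia ∩ Priya ∩ Gita ∩ Eitan ∩ Hiro: 10:45–11:00, 15:30–15:45, 16:15–17:00, 18:00–18:30, 19:15–20:00.
Windows ≥ 45 min: 16:15–17:00, 19:15–20:00.
Latest start in the last window 19:15–20:00 is 20:00 − 45 min = 19:15.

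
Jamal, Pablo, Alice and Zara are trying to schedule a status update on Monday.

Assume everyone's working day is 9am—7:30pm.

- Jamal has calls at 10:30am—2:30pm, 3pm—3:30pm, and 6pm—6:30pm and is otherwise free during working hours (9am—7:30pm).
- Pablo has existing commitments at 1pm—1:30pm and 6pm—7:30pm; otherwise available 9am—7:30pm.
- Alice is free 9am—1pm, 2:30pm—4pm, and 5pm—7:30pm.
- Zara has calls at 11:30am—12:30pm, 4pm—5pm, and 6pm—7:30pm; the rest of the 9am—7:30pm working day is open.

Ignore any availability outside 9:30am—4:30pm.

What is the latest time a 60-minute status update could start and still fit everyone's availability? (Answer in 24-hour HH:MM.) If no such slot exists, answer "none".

Jamal free within 09:00–19:30: 09:00–10:30, 14:30–15:00, 15:30–18:00, 18:30–19:30.
Pablo free within 09:00–19:30: 09:00–13:00, 13:30–18:00.
Zara free within 09:00–19:30: 09:00–11:30, 12:30–16:00, 17:00–18:00.
Jamal ∩ Pablo: 09:00–10:30, 14:30–15:00, 15:30–18:00.
Jamal ∩ Pablo ∩ Alice: 09:00–10:30, 14:30–15:00, 15:30–16:00, 17:00–18:00.
Jamal ∩ Pablo ∩ Alice ∩ Zara: 09:00–10:30, 14:30–15:00, 15:30–16:00, 17:00–18:00.
Restricted to 09:30–16:30: 09:30–10:30, 14:30–15:00, 15:30–16:00.
Windows ≥ 60 min: 09:30–10:30.
Latest start in the last window 09:30–10:30 is 10:30 − 60 min = 09:30.

09:30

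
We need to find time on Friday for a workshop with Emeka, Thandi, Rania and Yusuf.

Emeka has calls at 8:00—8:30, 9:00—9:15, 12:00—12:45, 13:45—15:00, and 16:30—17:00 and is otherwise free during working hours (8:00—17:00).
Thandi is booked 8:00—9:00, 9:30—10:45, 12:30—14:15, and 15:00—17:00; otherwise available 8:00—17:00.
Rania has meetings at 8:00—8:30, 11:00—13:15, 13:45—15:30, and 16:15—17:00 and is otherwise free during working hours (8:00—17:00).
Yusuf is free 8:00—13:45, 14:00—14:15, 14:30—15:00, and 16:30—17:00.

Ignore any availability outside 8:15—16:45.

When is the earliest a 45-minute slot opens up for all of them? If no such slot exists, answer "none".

Emeka free within 08:00–17:00: 08:30–09:00, 09:15–12:00, 12:45–13:45, 15:00–16:30.
Thandi free within 08:00–17:00: 09:00–09:30, 10:45–12:30, 14:15–15:00.
Rania free within 08:00–17:00: 08:30–11:00, 13:15–13:45, 15:30–16:15.
Emeka ∩ Thandi: 09:15–09:30, 10:45–12:00.
Emeka ∩ Thandi ∩ Rania: 09:15–09:30, 10:45–11:00.
Emeka ∩ Thandi ∩ Rania ∩ Yusuf: 09:15–09:30, 10:45–11:00.
Restricted to 08:15–16:45: 09:15–09:30, 10:45–11:00.
Windows ≥ 45 min: (none).

none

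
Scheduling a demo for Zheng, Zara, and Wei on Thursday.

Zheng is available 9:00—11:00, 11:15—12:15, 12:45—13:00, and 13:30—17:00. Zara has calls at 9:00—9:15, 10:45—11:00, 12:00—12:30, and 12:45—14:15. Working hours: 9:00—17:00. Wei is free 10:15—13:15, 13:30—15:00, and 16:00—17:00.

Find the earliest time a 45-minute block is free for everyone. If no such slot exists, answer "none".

11:15

Zara free within 09:00–17:00: 09:15–10:45, 11:00–12:00, 12:30–12:45, 14:15–17:00.
Zheng ∩ Zara: 09:15–10:45, 11:15–12:00, 14:15–17:00.
Zheng ∩ Zara ∩ Wei: 10:15–10:45, 11:15–12:00, 14:15–15:00, 16:00–17:00.
Windows ≥ 45 min: 11:15–12:00, 14:15–15:00, 16:00–17:00.
Earliest such window starts at 11:15.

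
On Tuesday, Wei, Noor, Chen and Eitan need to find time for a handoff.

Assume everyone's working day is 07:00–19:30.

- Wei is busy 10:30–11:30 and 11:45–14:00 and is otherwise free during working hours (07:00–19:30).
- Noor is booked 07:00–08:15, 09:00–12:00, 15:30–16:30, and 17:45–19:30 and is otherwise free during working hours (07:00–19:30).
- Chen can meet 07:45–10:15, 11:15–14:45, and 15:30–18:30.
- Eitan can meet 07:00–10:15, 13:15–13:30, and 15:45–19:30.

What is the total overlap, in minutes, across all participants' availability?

Wei free within 07:00–19:30: 07:00–10:30, 11:30–11:45, 14:00–19:30.
Noor free within 07:00–19:30: 08:15–09:00, 12:00–15:30, 16:30–17:45.
Wei ∩ Noor: 08:15–09:00, 14:00–15:30, 16:30–17:45.
Wei ∩ Noor ∩ Chen: 08:15–09:00, 14:00–14:45, 16:30–17:45.
Wei ∩ Noor ∩ Chen ∩ Eitan: 08:15–09:00, 16:30–17:45.
Total common minutes: 45 + 75 = 120.

120 minutes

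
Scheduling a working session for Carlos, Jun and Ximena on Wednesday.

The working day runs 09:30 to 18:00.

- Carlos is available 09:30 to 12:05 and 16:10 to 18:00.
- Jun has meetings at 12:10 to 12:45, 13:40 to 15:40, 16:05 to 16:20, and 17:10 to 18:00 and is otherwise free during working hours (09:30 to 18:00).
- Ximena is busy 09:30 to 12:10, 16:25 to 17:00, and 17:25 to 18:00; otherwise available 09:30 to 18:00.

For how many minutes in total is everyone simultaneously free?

Jun free within 09:30–18:00: 09:30–12:10, 12:45–13:40, 15:40–16:05, 16:20–17:10.
Ximena free within 09:30–18:00: 12:10–16:25, 17:00–17:25.
Carlos ∩ Jun: 09:30–12:05, 16:20–17:10.
Carlos ∩ Jun ∩ Ximena: 16:20–16:25, 17:00–17:10.
Total common minutes: 5 + 10 = 15.

15 minutes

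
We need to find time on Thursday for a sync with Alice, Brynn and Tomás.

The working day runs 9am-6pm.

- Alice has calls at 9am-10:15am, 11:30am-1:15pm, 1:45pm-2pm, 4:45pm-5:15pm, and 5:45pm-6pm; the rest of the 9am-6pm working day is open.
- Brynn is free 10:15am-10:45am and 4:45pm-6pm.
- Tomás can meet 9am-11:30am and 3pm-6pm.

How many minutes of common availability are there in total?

60 minutes

Alice free within 09:00–18:00: 10:15–11:30, 13:15–13:45, 14:00–16:45, 17:15–17:45.
Alice ∩ Brynn: 10:15–10:45, 17:15–17:45.
Alice ∩ Brynn ∩ Tomás: 10:15–10:45, 17:15–17:45.
Total common minutes: 30 + 30 = 60.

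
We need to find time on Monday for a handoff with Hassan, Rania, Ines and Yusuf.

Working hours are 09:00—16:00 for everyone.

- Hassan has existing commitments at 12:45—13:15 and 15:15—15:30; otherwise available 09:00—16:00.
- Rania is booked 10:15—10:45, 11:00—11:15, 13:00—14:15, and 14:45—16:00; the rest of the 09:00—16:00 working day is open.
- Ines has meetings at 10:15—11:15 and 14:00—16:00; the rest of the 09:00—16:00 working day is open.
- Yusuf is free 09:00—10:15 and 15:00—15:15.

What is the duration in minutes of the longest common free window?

Hassan free within 09:00–16:00: 09:00–12:45, 13:15–15:15, 15:30–16:00.
Rania free within 09:00–16:00: 09:00–10:15, 10:45–11:00, 11:15–13:00, 14:15–14:45.
Ines free within 09:00–16:00: 09:00–10:15, 11:15–14:00.
Hassan ∩ Rania: 09:00–10:15, 10:45–11:00, 11:15–12:45, 14:15–14:45.
Hassan ∩ Rania ∩ Ines: 09:00–10:15, 11:15–12:45.
Hassan ∩ Rania ∩ Ines ∩ Yusuf: 09:00–10:15.
Single common window of 75 minutes.

75 minutes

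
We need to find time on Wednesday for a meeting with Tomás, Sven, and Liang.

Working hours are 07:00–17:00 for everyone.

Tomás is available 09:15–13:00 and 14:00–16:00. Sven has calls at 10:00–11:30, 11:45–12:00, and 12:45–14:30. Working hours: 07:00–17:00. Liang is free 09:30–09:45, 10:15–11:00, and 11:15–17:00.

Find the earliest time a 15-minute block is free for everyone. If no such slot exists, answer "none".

Sven free within 07:00–17:00: 07:00–10:00, 11:30–11:45, 12:00–12:45, 14:30–17:00.
Tomás ∩ Sven: 09:15–10:00, 11:30–11:45, 12:00–12:45, 14:30–16:00.
Tomás ∩ Sven ∩ Liang: 09:30–09:45, 11:30–11:45, 12:00–12:45, 14:30–16:00.
Windows ≥ 15 min: 09:30–09:45, 11:30–11:45, 12:00–12:45, 14:30–16:00.
Earliest such window starts at 09:30.

09:30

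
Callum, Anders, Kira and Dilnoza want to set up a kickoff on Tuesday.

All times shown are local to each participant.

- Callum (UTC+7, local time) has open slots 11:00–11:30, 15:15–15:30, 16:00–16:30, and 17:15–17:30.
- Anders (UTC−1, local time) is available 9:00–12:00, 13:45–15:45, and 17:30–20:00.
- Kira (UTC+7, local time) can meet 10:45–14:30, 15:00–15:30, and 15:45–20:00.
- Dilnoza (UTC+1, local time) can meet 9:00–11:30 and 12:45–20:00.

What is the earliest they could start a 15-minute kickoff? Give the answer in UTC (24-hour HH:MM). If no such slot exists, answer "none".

10:15

Callum → UTC: 04:00–04:30, 08:15–08:30, 09:00–09:30, 10:15–10:30.
Anders → UTC: 10:00–13:00, 14:45–16:45, 18:30–21:00.
Kira → UTC: 03:45–07:30, 08:00–08:30, 08:45–13:00.
Dilnoza → UTC: 08:00–10:30, 11:45–19:00.
Callum ∩ Anders: 10:15–10:30.
Callum ∩ Anders ∩ Kira: 10:15–10:30.
Callum ∩ Anders ∩ Kira ∩ Dilnoza: 10:15–10:30.
Windows ≥ 15 min: 10:15–10:30.
Earliest such window starts at 10:15.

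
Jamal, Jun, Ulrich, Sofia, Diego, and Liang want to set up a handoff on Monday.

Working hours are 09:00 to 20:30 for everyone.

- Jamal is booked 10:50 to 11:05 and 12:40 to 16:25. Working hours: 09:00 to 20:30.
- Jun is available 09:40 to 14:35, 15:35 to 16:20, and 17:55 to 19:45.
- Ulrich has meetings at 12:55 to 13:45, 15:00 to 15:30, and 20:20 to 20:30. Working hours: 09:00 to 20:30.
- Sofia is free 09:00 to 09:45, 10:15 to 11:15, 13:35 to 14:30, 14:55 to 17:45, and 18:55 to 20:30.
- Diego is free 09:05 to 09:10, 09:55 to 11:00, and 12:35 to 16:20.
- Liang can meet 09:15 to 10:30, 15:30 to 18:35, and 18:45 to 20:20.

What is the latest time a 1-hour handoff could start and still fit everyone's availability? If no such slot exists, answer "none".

Jamal free within 09:00–20:30: 09:00–10:50, 11:05–12:40, 16:25–20:30.
Ulrich free within 09:00–20:30: 09:00–12:55, 13:45–15:00, 15:30–20:20.
Jamal ∩ Jun: 09:40–10:50, 11:05–12:40, 17:55–19:45.
Jamal ∩ Jun ∩ Ulrich: 09:40–10:50, 11:05–12:40, 17:55–19:45.
Jamal ∩ Jun ∩ Ulrich ∩ Sofia: 09:40–09:45, 10:15–10:50, 11:05–11:15, 18:55–19:45.
Jamal ∩ Jun ∩ Ulrich ∩ Sofia ∩ Diego: 10:15–10:50.
Jamal ∩ Jun ∩ Ulrich ∩ Sofia ∩ Diego ∩ Liang: 10:15–10:30.
Windows ≥ 60 min: (none).

none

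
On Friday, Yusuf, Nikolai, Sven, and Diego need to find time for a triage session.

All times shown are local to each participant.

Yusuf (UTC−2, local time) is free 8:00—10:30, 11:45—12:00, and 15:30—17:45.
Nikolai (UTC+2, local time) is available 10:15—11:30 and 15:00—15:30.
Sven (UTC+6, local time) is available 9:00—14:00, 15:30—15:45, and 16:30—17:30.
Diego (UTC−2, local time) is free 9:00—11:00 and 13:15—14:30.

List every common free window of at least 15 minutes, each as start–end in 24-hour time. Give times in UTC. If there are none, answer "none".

Yusuf → UTC: 10:00–12:30, 13:45–14:00, 17:30–19:45.
Nikolai → UTC: 08:15–09:30, 13:00–13:30.
Sven → UTC: 03:00–08:00, 09:30–09:45, 10:30–11:30.
Diego → UTC: 11:00–13:00, 15:15–16:30.
Yusuf ∩ Nikolai: (none).
Yusuf ∩ Nikolai ∩ Sven: (none).
Yusuf ∩ Nikolai ∩ Sven ∩ Diego: (none).
Windows ≥ 15 min: (none).

none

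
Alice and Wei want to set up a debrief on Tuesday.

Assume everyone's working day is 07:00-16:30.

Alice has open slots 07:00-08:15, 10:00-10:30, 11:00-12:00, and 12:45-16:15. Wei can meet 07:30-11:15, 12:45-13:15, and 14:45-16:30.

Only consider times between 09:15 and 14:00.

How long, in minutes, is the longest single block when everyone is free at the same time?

30 minutes

Alice ∩ Wei: 07:30–08:15, 10:00–10:30, 11:00–11:15, 12:45–13:15, 14:45–16:15.
Restricted to 09:15–14:00: 10:00–10:30, 11:00–11:15, 12:45–13:15.
Common window lengths: 30, 15, 30 min; longest is 30.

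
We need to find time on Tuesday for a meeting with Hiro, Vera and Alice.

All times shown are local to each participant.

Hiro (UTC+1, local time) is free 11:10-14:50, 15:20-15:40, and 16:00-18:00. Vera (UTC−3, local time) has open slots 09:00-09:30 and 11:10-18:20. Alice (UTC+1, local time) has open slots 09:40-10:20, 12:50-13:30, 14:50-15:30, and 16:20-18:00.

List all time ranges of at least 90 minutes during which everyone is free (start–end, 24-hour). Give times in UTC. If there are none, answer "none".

Hiro → UTC: 10:10–13:50, 14:20–14:40, 15:00–17:00.
Vera → UTC: 12:00–12:30, 14:10–21:20.
Alice → UTC: 08:40–09:20, 11:50–12:30, 13:50–14:30, 15:20–17:00.
Hiro ∩ Vera: 12:00–12:30, 14:20–14:40, 15:00–17:00.
Hiro ∩ Vera ∩ Alice: 12:00–12:30, 14:20–14:30, 15:20–17:00.
Windows ≥ 90 min: 15:20–17:00.

15:20–17:00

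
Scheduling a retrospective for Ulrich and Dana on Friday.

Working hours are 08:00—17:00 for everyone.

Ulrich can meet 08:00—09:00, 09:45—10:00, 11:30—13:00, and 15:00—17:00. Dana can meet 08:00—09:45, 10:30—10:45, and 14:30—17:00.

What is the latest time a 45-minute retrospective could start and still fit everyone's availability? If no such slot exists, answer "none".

Ulrich ∩ Dana: 08:00–09:00, 15:00–17:00.
Windows ≥ 45 min: 08:00–09:00, 15:00–17:00.
Latest start in the last window 15:00–17:00 is 17:00 − 45 min = 16:15.

16:15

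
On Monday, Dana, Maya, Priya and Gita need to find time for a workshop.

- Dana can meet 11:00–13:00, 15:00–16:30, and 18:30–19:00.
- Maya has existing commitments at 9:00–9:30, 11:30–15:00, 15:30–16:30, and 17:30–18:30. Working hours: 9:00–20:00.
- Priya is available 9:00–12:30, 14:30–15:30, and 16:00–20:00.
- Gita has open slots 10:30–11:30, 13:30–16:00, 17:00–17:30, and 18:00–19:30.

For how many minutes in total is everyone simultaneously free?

Maya free within 09:00–20:00: 09:30–11:30, 15:00–15:30, 16:30–17:30, 18:30–20:00.
Dana ∩ Maya: 11:00–11:30, 15:00–15:30, 18:30–19:00.
Dana ∩ Maya ∩ Priya: 11:00–11:30, 15:00–15:30, 18:30–19:00.
Dana ∩ Maya ∩ Priya ∩ Gita: 11:00–11:30, 15:00–15:30, 18:30–19:00.
Total common minutes: 30 + 30 + 30 = 90.

90 minutes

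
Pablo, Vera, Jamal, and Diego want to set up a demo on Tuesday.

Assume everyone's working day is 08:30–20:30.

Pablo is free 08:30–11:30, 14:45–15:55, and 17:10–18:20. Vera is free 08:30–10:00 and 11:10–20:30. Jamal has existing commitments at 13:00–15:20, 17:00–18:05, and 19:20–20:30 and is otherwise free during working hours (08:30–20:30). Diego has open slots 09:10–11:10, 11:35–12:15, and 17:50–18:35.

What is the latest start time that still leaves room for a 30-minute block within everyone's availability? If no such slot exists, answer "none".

Jamal free within 08:30–20:30: 08:30–13:00, 15:20–17:00, 18:05–19:20.
Pablo ∩ Vera: 08:30–10:00, 11:10–11:30, 14:45–15:55, 17:10–18:20.
Pablo ∩ Vera ∩ Jamal: 08:30–10:00, 11:10–11:30, 15:20–15:55, 18:05–18:20.
Pablo ∩ Vera ∩ Jamal ∩ Diego: 09:10–10:00, 18:05–18:20.
Windows ≥ 30 min: 09:10–10:00.
Latest start in the last window 09:10–10:00 is 10:00 − 30 min = 09:30.

09:30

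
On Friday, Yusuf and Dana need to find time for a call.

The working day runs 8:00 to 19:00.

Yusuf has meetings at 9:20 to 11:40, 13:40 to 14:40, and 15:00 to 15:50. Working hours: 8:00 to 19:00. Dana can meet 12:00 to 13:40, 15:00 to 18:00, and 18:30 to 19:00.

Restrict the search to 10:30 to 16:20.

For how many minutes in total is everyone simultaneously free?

Yusuf free within 08:00–19:00: 08:00–09:20, 11:40–13:40, 14:40–15:00, 15:50–19:00.
Yusuf ∩ Dana: 12:00–13:40, 15:50–18:00, 18:30–19:00.
Restricted to 10:30–16:20: 12:00–13:40, 15:50–16:20.
Total common minutes: 100 + 30 = 130.

130 minutes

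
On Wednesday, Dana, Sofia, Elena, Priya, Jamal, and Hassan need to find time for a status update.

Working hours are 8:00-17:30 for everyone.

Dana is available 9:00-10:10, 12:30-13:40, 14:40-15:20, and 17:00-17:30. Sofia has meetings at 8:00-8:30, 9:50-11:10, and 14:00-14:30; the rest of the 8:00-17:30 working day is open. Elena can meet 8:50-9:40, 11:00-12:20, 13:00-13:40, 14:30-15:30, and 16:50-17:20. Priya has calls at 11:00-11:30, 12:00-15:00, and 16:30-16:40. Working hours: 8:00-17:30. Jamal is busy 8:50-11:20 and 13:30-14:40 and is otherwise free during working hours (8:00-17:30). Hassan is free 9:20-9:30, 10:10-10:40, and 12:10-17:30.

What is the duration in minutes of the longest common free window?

20 minutes

Sofia free within 08:00–17:30: 08:30–09:50, 11:10–14:00, 14:30–17:30.
Priya free within 08:00–17:30: 08:00–11:00, 11:30–12:00, 15:00–16:30, 16:40–17:30.
Jamal free within 08:00–17:30: 08:00–08:50, 11:20–13:30, 14:40–17:30.
Dana ∩ Sofia: 09:00–09:50, 12:30–13:40, 14:40–15:20, 17:00–17:30.
Dana ∩ Sofia ∩ Elena: 09:00–09:40, 13:00–13:40, 14:40–15:20, 17:00–17:20.
Dana ∩ Sofia ∩ Elena ∩ Priya: 09:00–09:40, 15:00–15:20, 17:00–17:20.
Dana ∩ Sofia ∩ Elena ∩ Priya ∩ Jamal: 15:00–15:20, 17:00–17:20.
Dana ∩ Sofia ∩ Elena ∩ Priya ∩ Jamal ∩ Hassan: 15:00–15:20, 17:00–17:20.
Common window lengths: 20, 20 min; longest is 20.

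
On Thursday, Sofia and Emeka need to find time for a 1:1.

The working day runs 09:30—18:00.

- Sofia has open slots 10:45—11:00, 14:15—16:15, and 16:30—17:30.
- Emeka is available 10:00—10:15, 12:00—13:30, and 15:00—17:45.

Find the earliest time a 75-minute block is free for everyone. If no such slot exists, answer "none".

15:00

Sofia ∩ Emeka: 15:00–16:15, 16:30–17:30.
Windows ≥ 75 min: 15:00–16:15.
Earliest such window starts at 15:00.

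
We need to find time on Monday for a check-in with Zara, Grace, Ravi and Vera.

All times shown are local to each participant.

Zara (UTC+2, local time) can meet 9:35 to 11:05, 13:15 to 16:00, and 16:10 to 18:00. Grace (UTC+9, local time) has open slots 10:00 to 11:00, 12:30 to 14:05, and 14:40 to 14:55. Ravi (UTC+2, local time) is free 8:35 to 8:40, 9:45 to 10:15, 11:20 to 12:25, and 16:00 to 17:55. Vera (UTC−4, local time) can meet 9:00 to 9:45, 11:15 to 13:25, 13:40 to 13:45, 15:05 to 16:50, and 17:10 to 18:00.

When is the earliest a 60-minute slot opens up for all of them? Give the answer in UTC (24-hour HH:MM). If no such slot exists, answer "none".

none

Zara → UTC: 07:35–09:05, 11:15–14:00, 14:10–16:00.
Grace → UTC: 01:00–02:00, 03:30–05:05, 05:40–05:55.
Ravi → UTC: 06:35–06:40, 07:45–08:15, 09:20–10:25, 14:00–15:55.
Vera → UTC: 13:00–13:45, 15:15–17:25, 17:40–17:45, 19:05–20:50, 21:10–22:00.
Zara ∩ Grace: (none).
Zara ∩ Grace ∩ Ravi: (none).
Zara ∩ Grace ∩ Ravi ∩ Vera: (none).
Windows ≥ 60 min: (none).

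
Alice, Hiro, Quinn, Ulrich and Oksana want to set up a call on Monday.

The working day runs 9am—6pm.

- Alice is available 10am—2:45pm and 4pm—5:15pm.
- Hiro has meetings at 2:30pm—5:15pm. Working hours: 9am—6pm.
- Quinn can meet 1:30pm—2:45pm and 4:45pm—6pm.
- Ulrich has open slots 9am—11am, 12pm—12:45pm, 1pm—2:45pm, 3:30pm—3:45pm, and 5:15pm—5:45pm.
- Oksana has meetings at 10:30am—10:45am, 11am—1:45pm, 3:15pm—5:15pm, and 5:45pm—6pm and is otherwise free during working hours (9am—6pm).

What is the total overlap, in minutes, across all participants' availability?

45 minutes

Hiro free within 09:00–18:00: 09:00–14:30, 17:15–18:00.
Oksana free within 09:00–18:00: 09:00–10:30, 10:45–11:00, 13:45–15:15, 17:15–17:45.
Alice ∩ Hiro: 10:00–14:30.
Alice ∩ Hiro ∩ Quinn: 13:30–14:30.
Alice ∩ Hiro ∩ Quinn ∩ Ulrich: 13:30–14:30.
Alice ∩ Hiro ∩ Quinn ∩ Ulrich ∩ Oksana: 13:45–14:30.
Total common minutes: 45.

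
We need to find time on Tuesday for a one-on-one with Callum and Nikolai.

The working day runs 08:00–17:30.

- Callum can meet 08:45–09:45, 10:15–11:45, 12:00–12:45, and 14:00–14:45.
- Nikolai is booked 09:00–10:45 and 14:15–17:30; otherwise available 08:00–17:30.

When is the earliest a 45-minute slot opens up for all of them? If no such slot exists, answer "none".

Nikolai free within 08:00–17:30: 08:00–09:00, 10:45–14:15.
Callum ∩ Nikolai: 08:45–09:00, 10:45–11:45, 12:00–12:45, 14:00–14:15.
Windows ≥ 45 min: 10:45–11:45, 12:00–12:45.
Earliest such window starts at 10:45.

10:45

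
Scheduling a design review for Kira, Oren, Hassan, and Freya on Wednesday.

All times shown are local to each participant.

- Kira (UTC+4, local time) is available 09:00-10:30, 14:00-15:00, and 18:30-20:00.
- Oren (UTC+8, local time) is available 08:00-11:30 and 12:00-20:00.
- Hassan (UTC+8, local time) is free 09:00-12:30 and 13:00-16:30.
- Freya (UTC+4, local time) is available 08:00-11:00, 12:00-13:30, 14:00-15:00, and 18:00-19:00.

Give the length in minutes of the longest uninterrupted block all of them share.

Kira → UTC: 05:00–06:30, 10:00–11:00, 14:30–16:00.
Oren → UTC: 00:00–03:30, 04:00–12:00.
Hassan → UTC: 01:00–04:30, 05:00–08:30.
Freya → UTC: 04:00–07:00, 08:00–09:30, 10:00–11:00, 14:00–15:00.
Kira ∩ Oren: 05:00–06:30, 10:00–11:00.
Kira ∩ Oren ∩ Hassan: 05:00–06:30.
Kira ∩ Oren ∩ Hassan ∩ Freya: 05:00–06:30.
Single common window of 90 minutes.

90 minutes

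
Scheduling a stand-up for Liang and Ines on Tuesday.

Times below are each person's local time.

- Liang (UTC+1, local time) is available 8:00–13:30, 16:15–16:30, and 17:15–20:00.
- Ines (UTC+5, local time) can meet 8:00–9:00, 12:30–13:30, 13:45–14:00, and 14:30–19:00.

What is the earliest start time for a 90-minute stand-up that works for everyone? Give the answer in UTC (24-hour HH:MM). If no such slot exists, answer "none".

Liang → UTC: 07:00–12:30, 15:15–15:30, 16:15–19:00.
Ines → UTC: 03:00–04:00, 07:30–08:30, 08:45–09:00, 09:30–14:00.
Liang ∩ Ines: 07:30–08:30, 08:45–09:00, 09:30–12:30.
Windows ≥ 90 min: 09:30–12:30.
Earliest such window starts at 09:30.

09:30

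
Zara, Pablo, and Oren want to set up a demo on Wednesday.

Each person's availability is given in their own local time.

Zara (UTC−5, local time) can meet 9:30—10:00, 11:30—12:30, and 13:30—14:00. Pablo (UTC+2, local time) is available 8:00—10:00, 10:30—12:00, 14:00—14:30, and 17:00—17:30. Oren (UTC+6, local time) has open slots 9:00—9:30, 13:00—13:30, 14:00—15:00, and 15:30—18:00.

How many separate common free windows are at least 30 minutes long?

0

Zara → UTC: 14:30–15:00, 16:30–17:30, 18:30–19:00.
Pablo → UTC: 06:00–08:00, 08:30–10:00, 12:00–12:30, 15:00–15:30.
Oren → UTC: 03:00–03:30, 07:00–07:30, 08:00–09:00, 09:30–12:00.
Zara ∩ Pablo: (none).
Zara ∩ Pablo ∩ Oren: (none).
Windows ≥ 30 min: (none).
That's 0 windows.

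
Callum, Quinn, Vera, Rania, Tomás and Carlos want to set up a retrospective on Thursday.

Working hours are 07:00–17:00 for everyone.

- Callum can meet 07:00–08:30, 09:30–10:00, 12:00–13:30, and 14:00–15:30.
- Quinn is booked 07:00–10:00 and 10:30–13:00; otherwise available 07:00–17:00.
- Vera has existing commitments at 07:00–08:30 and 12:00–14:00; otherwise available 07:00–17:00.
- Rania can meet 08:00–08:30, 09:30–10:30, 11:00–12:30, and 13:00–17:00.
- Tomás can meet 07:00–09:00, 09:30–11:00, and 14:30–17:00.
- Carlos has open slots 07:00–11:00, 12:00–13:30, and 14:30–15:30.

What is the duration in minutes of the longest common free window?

Quinn free within 07:00–17:00: 10:00–10:30, 13:00–17:00.
Vera free within 07:00–17:00: 08:30–12:00, 14:00–17:00.
Callum ∩ Quinn: 13:00–13:30, 14:00–15:30.
Callum ∩ Quinn ∩ Vera: 14:00–15:30.
Callum ∩ Quinn ∩ Vera ∩ Rania: 14:00–15:30.
Callum ∩ Quinn ∩ Vera ∩ Rania ∩ Tomás: 14:30–15:30.
Callum ∩ Quinn ∩ Vera ∩ Rania ∩ Tomás ∩ Carlos: 14:30–15:30.
Single common window of 60 minutes.

60 minutes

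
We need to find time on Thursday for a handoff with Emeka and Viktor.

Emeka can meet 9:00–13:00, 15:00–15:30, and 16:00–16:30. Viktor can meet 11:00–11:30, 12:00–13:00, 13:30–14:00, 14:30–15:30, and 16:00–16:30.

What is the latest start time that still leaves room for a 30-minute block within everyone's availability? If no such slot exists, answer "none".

16:00

Emeka ∩ Viktor: 11:00–11:30, 12:00–13:00, 15:00–15:30, 16:00–16:30.
Windows ≥ 30 min: 11:00–11:30, 12:00–13:00, 15:00–15:30, 16:00–16:30.
Latest start in the last window 16:00–16:30 is 16:30 − 30 min = 16:00.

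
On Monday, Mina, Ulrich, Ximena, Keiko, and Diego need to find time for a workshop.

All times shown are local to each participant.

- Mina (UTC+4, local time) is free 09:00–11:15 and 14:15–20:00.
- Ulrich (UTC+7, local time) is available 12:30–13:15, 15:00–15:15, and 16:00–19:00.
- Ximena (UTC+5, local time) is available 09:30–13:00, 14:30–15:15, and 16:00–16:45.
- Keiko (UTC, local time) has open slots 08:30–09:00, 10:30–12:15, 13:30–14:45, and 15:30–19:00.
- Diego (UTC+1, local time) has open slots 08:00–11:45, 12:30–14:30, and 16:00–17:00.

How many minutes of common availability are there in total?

15 minutes

Mina → UTC: 05:00–07:15, 10:15–16:00.
Ulrich → UTC: 05:30–06:15, 08:00–08:15, 09:00–12:00.
Ximena → UTC: 04:30–08:00, 09:30–10:15, 11:00–11:45.
Keiko → UTC: 08:30–09:00, 10:30–12:15, 13:30–14:45, 15:30–19:00.
Diego → UTC: 07:00–10:45, 11:30–13:30, 15:00–16:00.
Mina ∩ Ulrich: 05:30–06:15, 10:15–12:00.
Mina ∩ Ulrich ∩ Ximena: 05:30–06:15, 11:00–11:45.
Mina ∩ Ulrich ∩ Ximena ∩ Keiko: 11:00–11:45.
Mina ∩ Ulrich ∩ Ximena ∩ Keiko ∩ Diego: 11:30–11:45.
Total common minutes: 15.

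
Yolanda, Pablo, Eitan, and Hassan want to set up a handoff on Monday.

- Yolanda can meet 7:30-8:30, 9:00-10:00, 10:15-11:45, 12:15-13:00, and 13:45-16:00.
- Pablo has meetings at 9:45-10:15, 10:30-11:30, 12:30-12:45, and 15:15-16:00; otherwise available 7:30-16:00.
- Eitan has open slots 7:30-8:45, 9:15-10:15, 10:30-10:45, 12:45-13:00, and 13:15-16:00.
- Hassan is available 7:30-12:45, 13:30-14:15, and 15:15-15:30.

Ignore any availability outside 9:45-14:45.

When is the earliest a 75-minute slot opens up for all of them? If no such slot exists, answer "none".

Pablo free within 07:30–16:00: 07:30–09:45, 10:15–10:30, 11:30–12:30, 12:45–15:15.
Yolanda ∩ Pablo: 07:30–08:30, 09:00–09:45, 10:15–10:30, 11:30–11:45, 12:15–12:30, 12:45–13:00, 13:45–15:15.
Yolanda ∩ Pablo ∩ Eitan: 07:30–08:30, 09:15–09:45, 12:45–13:00, 13:45–15:15.
Yolanda ∩ Pablo ∩ Eitan ∩ Hassan: 07:30–08:30, 09:15–09:45, 13:45–14:15.
Restricted to 09:45–14:45: 13:45–14:15.
Windows ≥ 75 min: (none).

none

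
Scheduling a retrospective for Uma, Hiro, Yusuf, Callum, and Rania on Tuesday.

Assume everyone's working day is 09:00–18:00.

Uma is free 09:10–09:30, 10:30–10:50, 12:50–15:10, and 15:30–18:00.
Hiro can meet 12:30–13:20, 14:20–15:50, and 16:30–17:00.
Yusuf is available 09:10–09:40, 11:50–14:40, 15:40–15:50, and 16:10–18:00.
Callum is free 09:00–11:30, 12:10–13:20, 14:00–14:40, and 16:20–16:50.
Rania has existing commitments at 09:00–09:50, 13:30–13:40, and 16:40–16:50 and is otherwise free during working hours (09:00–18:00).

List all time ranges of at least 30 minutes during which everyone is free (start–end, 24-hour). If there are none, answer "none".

12:50–13:20

Rania free within 09:00–18:00: 09:50–13:30, 13:40–16:40, 16:50–18:00.
Uma ∩ Hiro: 12:50–13:20, 14:20–15:10, 15:30–15:50, 16:30–17:00.
Uma ∩ Hiro ∩ Yusuf: 12:50–13:20, 14:20–14:40, 15:40–15:50, 16:30–17:00.
Uma ∩ Hiro ∩ Yusuf ∩ Callum: 12:50–13:20, 14:20–14:40, 16:30–16:50.
Uma ∩ Hiro ∩ Yusuf ∩ Callum ∩ Rania: 12:50–13:20, 14:20–14:40, 16:30–16:40.
Windows ≥ 30 min: 12:50–13:20.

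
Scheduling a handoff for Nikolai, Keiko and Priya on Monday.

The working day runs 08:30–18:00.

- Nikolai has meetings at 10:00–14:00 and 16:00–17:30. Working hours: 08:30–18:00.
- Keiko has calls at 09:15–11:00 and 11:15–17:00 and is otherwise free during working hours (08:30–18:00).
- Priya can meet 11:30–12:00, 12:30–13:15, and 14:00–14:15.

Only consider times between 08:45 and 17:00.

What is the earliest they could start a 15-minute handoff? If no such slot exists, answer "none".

none

Nikolai free within 08:30–18:00: 08:30–10:00, 14:00–16:00, 17:30–18:00.
Keiko free within 08:30–18:00: 08:30–09:15, 11:00–11:15, 17:00–18:00.
Nikolai ∩ Keiko: 08:30–09:15, 17:30–18:00.
Nikolai ∩ Keiko ∩ Priya: (none).
Restricted to 08:45–17:00: (none).
Windows ≥ 15 min: (none).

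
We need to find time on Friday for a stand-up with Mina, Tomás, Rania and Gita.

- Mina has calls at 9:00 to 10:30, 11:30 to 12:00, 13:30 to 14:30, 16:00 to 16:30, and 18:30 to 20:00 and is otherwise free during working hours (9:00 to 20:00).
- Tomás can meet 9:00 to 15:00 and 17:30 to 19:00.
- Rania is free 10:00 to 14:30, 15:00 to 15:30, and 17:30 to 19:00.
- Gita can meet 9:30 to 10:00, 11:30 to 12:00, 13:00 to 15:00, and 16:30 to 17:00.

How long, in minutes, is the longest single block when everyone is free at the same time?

30 minutes

Mina free within 09:00–20:00: 10:30–11:30, 12:00–13:30, 14:30–16:00, 16:30–18:30.
Mina ∩ Tomás: 10:30–11:30, 12:00–13:30, 14:30–15:00, 17:30–18:30.
Mina ∩ Tomás ∩ Rania: 10:30–11:30, 12:00–13:30, 17:30–18:30.
Mina ∩ Tomás ∩ Rania ∩ Gita: 13:00–13:30.
Single common window of 30 minutes.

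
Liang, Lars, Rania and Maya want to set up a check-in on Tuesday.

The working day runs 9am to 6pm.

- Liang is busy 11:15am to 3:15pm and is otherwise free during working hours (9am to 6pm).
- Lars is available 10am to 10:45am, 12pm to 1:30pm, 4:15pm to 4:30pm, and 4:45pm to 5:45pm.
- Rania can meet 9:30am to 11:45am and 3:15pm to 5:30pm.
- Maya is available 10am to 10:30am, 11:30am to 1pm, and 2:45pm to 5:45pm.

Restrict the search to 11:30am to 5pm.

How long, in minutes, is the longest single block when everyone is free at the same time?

15 minutes

Liang free within 09:00–18:00: 09:00–11:15, 15:15–18:00.
Liang ∩ Lars: 10:00–10:45, 16:15–16:30, 16:45–17:45.
Liang ∩ Lars ∩ Rania: 10:00–10:45, 16:15–16:30, 16:45–17:30.
Liang ∩ Lars ∩ Rania ∩ Maya: 10:00–10:30, 16:15–16:30, 16:45–17:30.
Restricted to 11:30–17:00: 16:15–16:30, 16:45–17:00.
Common window lengths: 15, 15 min; longest is 15.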